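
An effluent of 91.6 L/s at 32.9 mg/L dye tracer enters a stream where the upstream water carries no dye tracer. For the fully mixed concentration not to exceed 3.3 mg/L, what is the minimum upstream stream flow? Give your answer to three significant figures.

Set C_mix = 3.3: (Q·0 + 91.60·32.90) / (Q + 91.60) = 3.3
→ Q = 91.60·(32.90 − 3.3)/(3.3 − 0) = 821.6 L/s.

822 L/s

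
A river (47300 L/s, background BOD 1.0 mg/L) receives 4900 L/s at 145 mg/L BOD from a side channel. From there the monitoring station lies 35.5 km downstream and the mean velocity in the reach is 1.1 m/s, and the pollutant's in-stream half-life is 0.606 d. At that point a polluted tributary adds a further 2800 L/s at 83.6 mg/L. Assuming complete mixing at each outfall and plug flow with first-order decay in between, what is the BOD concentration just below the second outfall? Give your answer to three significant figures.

13.2 mg/L

After mixing, C = (47300·1.000 + 4900·145.0) / 52200 = 757800/52200 = 14.52 mg/L; combined flow 52200 L/s.
Travel time t = 35.5·1000 / 1.1 = 32270 s = 8.965 h.
Half-life 0.606 d → k = ln 2 / 0.606 = 1.144 d⁻¹.
After decay, C = 14.52 × e^(−kt) = 14.52 × 0.6523 = 9.470 mg/L.
At the second outfall, C = (52200·9.470 + 2800·83.60) / (52200 + 2800) = 13.24 mg/L.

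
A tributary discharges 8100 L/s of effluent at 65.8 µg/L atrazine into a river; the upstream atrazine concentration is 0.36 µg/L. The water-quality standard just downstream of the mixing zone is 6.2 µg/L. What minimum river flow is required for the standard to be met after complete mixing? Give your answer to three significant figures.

82700 L/s

Set C_mix = 6.2: (Q·0.3600 + 8100·65.80) / (Q + 8100) = 6.2
→ Q = 8100·(65.80 − 6.2)/(6.2 − 0.3600) = 82660 L/s.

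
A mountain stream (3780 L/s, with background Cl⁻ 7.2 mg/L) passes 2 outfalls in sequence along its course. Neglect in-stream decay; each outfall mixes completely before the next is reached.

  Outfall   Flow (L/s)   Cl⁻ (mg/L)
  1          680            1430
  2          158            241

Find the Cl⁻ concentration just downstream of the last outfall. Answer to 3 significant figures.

225 mg/L

Below outfall 1: Q → 4460 L/s, C = (3780·7.200 + 680.0·1430)/4460 = 224.1 mg/L.
Below outfall 2: Q → 4618 L/s, C = (4460·224.1 + 158.0·241.0)/4618 = 224.7 mg/L.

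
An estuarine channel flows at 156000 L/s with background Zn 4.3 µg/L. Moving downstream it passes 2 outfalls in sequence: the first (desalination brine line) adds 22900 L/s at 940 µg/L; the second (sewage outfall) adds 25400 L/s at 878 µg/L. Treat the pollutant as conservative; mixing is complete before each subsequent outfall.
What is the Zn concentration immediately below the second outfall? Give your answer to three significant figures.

Outfall 1: combined Q = 178900 L/s; C = (156000·4.300 + 22900·940.0)/178900 = 124.1 µg/L.
Outfall 2: combined Q = 204300 L/s; C = (178900·124.1 + 25400·878.0)/204300 = 217.8 µg/L.

218 µg/L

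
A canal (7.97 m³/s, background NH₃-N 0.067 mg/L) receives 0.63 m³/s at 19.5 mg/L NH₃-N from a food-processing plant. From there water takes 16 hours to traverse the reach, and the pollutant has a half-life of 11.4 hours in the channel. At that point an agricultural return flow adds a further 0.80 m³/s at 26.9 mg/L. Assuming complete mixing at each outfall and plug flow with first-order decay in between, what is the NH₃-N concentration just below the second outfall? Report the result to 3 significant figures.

2.80 mg/L

Mixed concentration C = ΣQC/ΣQ = (7.970·0.06700 + 0.6300·19.50) / 8.600 = 12.82/8.600 = 1.491 mg/L; combined flow 8.600 m³/s.
Half-life 11.4 h → k = ln 2 / 11.4 = 0.06080 h⁻¹ = 1.459 d⁻¹.
First-order decay: C = 1.491·exp(−k·t) = 1.491·0.3780 = 0.5635 mg/L.
Second outfall: C = (8.600·0.5635 + 0.8000·26.90)/9.400 = 2.805 mg/L.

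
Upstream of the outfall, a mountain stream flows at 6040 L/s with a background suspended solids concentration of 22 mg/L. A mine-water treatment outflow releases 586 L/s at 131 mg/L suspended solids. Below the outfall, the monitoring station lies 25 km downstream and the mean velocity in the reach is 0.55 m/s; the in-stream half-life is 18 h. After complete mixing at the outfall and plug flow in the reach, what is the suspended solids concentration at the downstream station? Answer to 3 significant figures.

Conservation of mass: C = (6040·22.00 + 586.0·131.0) / 6626 = 209600/6626 = 31.64 mg/L.
Travel time t = 25·1000 / 0.55 = 45450 s = 12.63 h.
Half-life 18 h → k = ln 2 / 18 = 0.03851 h⁻¹ = 0.9242 d⁻¹.
Applying C = C₀e^(−kt): 31.64 × 0.6149 = 19.46 mg/L.

19.5 mg/L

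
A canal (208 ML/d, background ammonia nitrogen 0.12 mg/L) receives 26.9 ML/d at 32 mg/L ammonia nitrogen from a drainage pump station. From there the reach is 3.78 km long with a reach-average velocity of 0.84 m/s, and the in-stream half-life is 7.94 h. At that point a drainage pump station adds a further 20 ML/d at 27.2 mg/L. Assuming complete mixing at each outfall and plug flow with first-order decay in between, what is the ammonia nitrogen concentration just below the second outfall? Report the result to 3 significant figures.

5.25 mg/L

Flow-weighted average: C = (208.0·0.1200 + 26.90·32.00) / 234.9 = 885.8/234.9 = 3.771 mg/L; combined flow 234.9 ML/d.
Travel time t = 3.78·1000 / 0.84 = 4500 s = 1.250 h.
Half-life 7.94 h → k = ln 2 / 7.94 = 0.08730 h⁻¹ = 2.095 d⁻¹.
Applying C = C₀e^(−kt): 3.771 × 0.8966 = 3.381 mg/L.
Second outfall: C = (234.9·3.381 + 20.00·27.20)/254.9 = 5.250 mg/L.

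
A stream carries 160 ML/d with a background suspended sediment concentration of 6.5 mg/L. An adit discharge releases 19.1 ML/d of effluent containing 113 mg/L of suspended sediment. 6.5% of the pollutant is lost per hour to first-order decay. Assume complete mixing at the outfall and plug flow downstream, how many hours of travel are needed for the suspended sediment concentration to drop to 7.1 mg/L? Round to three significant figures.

13.7 h

Mass balance: C = (160.0·6.500 + 19.10·113.0) / 179.1 = 3198/179.1 = 17.86 mg/L.
6.5%/h lost → k = −ln(1 − 0.065) = 0.06721 h⁻¹.
17.86·exp(−k·t) = 7.1 → t = ln(17.86/7.1)/k = 49400 s = 13.72 h.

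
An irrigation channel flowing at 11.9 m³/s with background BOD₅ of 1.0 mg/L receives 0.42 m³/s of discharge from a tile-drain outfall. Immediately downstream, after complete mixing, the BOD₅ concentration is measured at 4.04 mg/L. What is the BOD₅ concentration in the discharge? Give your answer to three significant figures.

Mass balance: 11.90·1.000 + 0.4200·Cₑ = 12.32·4.040
→ Cₑ = (12.32·4.040 − 11.90·1.000) / 0.4200 = 90.17 mg/L.

90.2 mg/L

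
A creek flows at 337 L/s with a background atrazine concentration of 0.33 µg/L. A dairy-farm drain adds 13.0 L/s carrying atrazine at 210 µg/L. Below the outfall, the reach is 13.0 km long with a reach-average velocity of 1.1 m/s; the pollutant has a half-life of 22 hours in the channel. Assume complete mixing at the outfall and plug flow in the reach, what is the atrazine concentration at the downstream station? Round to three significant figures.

7.32 µg/L

Flow-weighted average: C = (337.0·0.3300 + 13.00·210.0) / 350.0 = 2841/350.0 = 8.118 µg/L.
Travel time t = 13.0·1000 / 1.1 = 11820 s = 3.283 h.
Half-life 22 h → k = ln 2 / 22 = 0.03151 h⁻¹ = 0.7562 d⁻¹.
After decay, C = 8.118 × e^(−kt) = 8.118 × 0.9017 = 7.320 µg/L.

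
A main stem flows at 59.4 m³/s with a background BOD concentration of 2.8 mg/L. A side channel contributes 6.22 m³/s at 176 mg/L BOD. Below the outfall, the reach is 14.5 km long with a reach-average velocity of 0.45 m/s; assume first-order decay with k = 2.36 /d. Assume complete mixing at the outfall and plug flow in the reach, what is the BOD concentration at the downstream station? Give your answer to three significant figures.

Mass balance: C = (59.40·2.800 + 6.220·176.0) / 65.62 = 1261/65.62 = 19.22 mg/L.
Travel time t = 14.5·1000 / 0.45 = 32220 s = 8.951 h.
First-order decay: C = 19.22·exp(−k·t) = 19.22·0.4147 = 7.970 mg/L.

7.97 mg/L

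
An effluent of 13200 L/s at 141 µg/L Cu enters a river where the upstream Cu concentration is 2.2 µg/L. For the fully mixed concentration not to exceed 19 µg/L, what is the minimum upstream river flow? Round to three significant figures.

95900 L/s

Set C_mix = 19: (Q·2.200 + 13200·141.0) / (Q + 13200) = 19
→ Q = 13200·(141.0 − 19)/(19 − 2.200) = 95860 L/s.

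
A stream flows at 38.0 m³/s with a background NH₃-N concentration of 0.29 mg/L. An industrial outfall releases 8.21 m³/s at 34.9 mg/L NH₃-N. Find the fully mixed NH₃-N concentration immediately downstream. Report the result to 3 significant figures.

Conservation of mass: C = (38.00·0.2900 + 8.210·34.90) / 46.21 = 297.5/46.21 = 6.439 mg/L.

6.44 mg/L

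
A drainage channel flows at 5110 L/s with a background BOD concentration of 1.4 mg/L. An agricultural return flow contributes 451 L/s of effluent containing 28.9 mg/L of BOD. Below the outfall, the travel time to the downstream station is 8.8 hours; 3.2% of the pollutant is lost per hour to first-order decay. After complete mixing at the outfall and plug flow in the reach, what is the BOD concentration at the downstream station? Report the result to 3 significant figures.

Conservation of mass: C = (5110·1.400 + 451.0·28.90) / 5561 = 20190/5561 = 3.630 mg/L.
3.2%/h lost → k = −ln(1 − 0.032) = 0.03252 h⁻¹.
After decay, C = 3.630 × e^(−kt) = 3.630 × 0.7511 = 2.727 mg/L.

2.73 mg/L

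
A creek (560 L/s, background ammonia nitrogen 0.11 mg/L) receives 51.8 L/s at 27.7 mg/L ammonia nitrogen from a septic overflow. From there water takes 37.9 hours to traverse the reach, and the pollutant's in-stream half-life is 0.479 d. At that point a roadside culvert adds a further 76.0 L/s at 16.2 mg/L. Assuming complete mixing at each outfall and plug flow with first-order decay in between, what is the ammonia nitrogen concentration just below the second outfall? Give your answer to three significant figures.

Conservation of mass: C = (560.0·0.1100 + 51.80·27.70) / 611.8 = 1496/611.8 = 2.446 mg/L; combined flow 611.8 L/s.
Half-life 0.479 d → k = ln 2 / 0.479 = 1.447 d⁻¹.
First-order decay: C = 2.446·exp(−k·t) = 2.446·0.1018 = 0.2489 mg/L.
Second outfall: C = (611.8·0.2489 + 76.00·16.20)/687.8 = 2.011 mg/L.

2.01 mg/L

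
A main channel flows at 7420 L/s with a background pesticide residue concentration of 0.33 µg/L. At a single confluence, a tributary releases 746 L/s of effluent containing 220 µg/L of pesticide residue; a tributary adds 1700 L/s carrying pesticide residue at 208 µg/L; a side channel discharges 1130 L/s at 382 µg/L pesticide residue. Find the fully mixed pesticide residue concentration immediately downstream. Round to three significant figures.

86.6 µg/L

Flow-weighted average: C = (7420·0.3300 + 746.0·220.0 + 1700·208.0 + 1130·382.0) / 11000 = 951800/11000 = 86.56 µg/L.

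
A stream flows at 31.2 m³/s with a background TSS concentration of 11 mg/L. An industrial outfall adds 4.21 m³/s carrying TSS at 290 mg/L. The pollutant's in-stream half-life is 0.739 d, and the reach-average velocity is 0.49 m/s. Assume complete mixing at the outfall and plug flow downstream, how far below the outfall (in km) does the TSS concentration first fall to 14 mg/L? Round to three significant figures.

51.9 km

Mass balance: C = (31.20·11.00 + 4.210·290.0) / 35.41 = 1564/35.41 = 44.17 mg/L.
Half-life 0.739 d → k = ln 2 / 0.739 = 0.9380 d⁻¹.
Set 44.17·exp(−k·t) = 14 → t = ln(44.17/14)/k = 105800 s = 29.40 h.
Distance = v·t = 0.49·105800 = 51860 m = 51.86 km.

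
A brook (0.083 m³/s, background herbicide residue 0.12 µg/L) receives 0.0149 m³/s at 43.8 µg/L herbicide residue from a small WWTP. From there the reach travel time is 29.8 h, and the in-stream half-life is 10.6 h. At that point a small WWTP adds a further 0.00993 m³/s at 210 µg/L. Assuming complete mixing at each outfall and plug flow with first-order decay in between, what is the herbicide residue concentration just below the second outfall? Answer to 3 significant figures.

Mixed concentration C = ΣQC/ΣQ = (0.08300·0.1200 + 0.01490·43.80) / 0.09790 = 0.6626/0.09790 = 6.768 µg/L; combined flow 0.09790 m³/s.
Half-life 10.6 h → k = ln 2 / 10.6 = 0.06539 h⁻¹ = 1.569 d⁻¹.
Applying C = C₀e^(−kt): 6.768 × 0.1425 = 0.9642 µg/L.
At the second outfall, C = (0.09790·0.9642 + 0.009930·210.0) / (0.09790 + 0.009930) = 20.21 µg/L.

20.2 µg/L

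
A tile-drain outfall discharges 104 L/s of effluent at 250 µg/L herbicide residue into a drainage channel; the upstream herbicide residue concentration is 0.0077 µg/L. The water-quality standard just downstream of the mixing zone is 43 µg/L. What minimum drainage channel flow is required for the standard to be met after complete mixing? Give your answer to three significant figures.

Set C_mix = 43: (Q·0.007700 + 104.0·250.0) / (Q + 104.0) = 43
→ Q = 104.0·(250.0 − 43)/(43 − 0.007700) = 500.7 L/s.

501 L/s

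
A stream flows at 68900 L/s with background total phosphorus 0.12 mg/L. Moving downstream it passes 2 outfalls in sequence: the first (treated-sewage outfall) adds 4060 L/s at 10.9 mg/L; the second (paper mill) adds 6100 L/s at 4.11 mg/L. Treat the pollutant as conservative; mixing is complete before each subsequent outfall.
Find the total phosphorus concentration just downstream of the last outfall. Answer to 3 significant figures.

After outfall 1: Q = 68900 + 4060 = 72960 L/s; C = (68900·0.1200 + 4060·10.90)/72960 = 0.7199 mg/L.
After outfall 2: Q = 72960 + 6100 = 79060 L/s; C = (72960·0.7199 + 6100·4.110)/79060 = 0.9814 mg/L.

0.981 mg/L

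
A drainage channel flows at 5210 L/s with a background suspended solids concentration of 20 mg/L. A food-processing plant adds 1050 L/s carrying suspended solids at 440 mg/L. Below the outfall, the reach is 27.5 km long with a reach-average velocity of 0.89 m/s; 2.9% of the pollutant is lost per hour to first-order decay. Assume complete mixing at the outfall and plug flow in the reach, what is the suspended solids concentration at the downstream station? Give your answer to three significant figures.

70.3 mg/L

After mixing, C = (5210·20.00 + 1050·440.0) / 6260 = 566200/6260 = 90.45 mg/L.
Travel time t = 27.5·1000 / 0.89 = 30900 s = 8.583 h.
2.9%/h lost → k = −ln(1 − 0.029) = 0.02943 h⁻¹.
Applying C = C₀e^(−kt): 90.45 × 0.7768 = 70.26 mg/L.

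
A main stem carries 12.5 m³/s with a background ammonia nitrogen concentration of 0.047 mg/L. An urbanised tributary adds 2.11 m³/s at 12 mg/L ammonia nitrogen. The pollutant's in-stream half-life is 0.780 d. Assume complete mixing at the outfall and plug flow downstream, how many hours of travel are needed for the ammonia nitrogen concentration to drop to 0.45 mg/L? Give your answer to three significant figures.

37.0 h

Conservation of mass: C = (12.50·0.04700 + 2.110·12.00) / 14.61 = 25.91/14.61 = 1.773 mg/L.
Half-life 0.780 d → k = ln 2 / 0.780 = 0.8887 d⁻¹.
1.773·exp(−k·t) = 0.45 → t = ln(1.773/0.45)/k = 133300 s = 37.04 h.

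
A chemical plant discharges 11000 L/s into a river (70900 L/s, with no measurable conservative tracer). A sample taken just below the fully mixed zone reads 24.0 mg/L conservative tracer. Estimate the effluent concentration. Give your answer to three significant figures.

179 mg/L

Mass balance: 70900·0 + 11000·Cₑ = 81900·24.00
→ Cₑ = (81900·24.00 − 70900·0) / 11000 = 178.7 mg/L.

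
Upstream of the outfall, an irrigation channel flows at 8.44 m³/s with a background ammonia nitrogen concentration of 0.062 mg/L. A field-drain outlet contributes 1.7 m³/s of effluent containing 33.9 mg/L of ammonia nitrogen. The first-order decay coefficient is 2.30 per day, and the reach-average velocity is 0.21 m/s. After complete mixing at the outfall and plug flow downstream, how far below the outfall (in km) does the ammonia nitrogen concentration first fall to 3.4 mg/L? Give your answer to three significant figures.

Mixed concentration C = ΣQC/ΣQ = (8.440·0.06200 + 1.700·33.90) / 10.14 = 58.15/10.14 = 5.735 mg/L.
Set 5.735·exp(−k·t) = 3.4 → t = ln(5.735/3.4)/k = 19640 s = 5.456 h.
Distance = v·t = 0.21·19640 = 4124 m = 4.124 km.

4.12 km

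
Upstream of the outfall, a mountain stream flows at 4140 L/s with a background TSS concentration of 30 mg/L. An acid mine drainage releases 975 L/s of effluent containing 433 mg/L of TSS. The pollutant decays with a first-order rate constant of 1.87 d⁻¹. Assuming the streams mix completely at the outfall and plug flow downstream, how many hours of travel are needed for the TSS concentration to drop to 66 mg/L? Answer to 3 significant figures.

Mass balance: C = (4140·30.00 + 975.0·433.0) / 5115 = 546400/5115 = 106.8 mg/L.
106.8·exp(−k·t) = 66 → t = ln(106.8/66)/k = 22250 s = 6.179 h.

6.18 h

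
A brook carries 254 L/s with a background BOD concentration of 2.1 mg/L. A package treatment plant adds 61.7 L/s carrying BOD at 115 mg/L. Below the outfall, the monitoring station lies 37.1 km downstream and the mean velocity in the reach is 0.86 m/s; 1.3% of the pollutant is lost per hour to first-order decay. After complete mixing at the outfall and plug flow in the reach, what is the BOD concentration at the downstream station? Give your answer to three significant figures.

After mixing, C = (254.0·2.100 + 61.70·115.0) / 315.7 = 7629/315.7 = 24.17 mg/L.
Travel time t = 37.1·1000 / 0.86 = 43140 s = 11.98 h.
1.3%/h lost → k = −ln(1 − 0.013) = 0.01309 h⁻¹.
After decay, C = 24.17 × e^(−kt) = 24.17 × 0.8549 = 20.66 mg/L.

20.7 mg/L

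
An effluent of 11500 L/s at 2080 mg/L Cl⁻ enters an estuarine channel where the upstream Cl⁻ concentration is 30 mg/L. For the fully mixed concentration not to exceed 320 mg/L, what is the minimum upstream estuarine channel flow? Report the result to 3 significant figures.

Set C_mix = 320: (Q·30.00 + 11500·2080) / (Q + 11500) = 320
→ Q = 11500·(2080 − 320)/(320 − 30.00) = 69790 L/s.

69800 L/s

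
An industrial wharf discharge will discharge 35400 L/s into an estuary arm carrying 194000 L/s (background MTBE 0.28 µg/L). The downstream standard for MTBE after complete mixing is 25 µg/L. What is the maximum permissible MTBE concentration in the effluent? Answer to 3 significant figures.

160 µg/L

At the limit, (Qr·Cr + Qe·Cₑ)/(Qr + Qe) = 25:
Cₑ = (229400·25 − 194000·0.2800) / 35400 = 160.5 µg/L.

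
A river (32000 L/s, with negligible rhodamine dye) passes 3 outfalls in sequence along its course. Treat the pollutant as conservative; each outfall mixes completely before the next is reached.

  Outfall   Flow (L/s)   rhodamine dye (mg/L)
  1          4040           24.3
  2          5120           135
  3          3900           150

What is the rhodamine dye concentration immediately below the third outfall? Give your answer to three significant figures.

After outfall 1: Q = 32000 + 4040 = 36040 L/s; C = (32000·0 + 4040·24.30)/36040 = 2.724 mg/L.
After outfall 2: Q = 36040 + 5120 = 41160 L/s; C = (36040·2.724 + 5120·135.0)/41160 = 19.18 mg/L.
After outfall 3: Q = 41160 + 3900 = 45060 L/s; C = (41160·19.18 + 3900·150.0)/45060 = 30.50 mg/L.

30.5 mg/L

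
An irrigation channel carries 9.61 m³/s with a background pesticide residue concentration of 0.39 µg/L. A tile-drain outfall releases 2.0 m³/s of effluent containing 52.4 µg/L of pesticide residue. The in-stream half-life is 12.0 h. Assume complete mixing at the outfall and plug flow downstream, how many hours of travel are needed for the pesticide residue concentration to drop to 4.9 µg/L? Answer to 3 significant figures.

11.2 h

Mixed concentration C = ΣQC/ΣQ = (9.610·0.3900 + 2.000·52.40) / 11.61 = 108.5/11.61 = 9.350 µg/L.
Half-life 12.0 h → k = ln 2 / 12.0 = 0.05776 h⁻¹ = 1.386 d⁻¹.
9.350·exp(−k·t) = 4.9 → t = ln(9.350/4.9)/k = 40270 s = 11.19 h.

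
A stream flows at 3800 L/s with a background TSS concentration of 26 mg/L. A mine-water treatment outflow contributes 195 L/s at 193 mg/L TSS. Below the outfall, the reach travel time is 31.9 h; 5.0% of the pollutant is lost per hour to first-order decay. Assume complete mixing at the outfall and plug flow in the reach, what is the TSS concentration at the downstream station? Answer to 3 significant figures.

Mixed concentration C = ΣQC/ΣQ = (3800·26.00 + 195.0·193.0) / 3995 = 136400/3995 = 34.15 mg/L.
5.0%/h lost → k = −ln(1 − 0.05) = 0.05129 h⁻¹.
After decay, C = 34.15 × e^(−kt) = 34.15 × 0.1947 = 6.650 mg/L.

6.65 mg/L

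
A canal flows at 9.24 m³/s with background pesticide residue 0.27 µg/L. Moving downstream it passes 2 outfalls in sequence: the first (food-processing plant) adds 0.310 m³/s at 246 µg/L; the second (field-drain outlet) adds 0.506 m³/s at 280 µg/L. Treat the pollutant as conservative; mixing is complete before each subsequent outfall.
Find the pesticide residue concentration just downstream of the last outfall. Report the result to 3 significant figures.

Outfall 1: combined Q = 9.550 m³/s; C = (9.240·0.2700 + 0.3100·246.0)/9.550 = 8.247 µg/L.
Outfall 2: combined Q = 10.06 m³/s; C = (9.550·8.247 + 0.5060·280.0)/10.06 = 21.92 µg/L.

21.9 µg/L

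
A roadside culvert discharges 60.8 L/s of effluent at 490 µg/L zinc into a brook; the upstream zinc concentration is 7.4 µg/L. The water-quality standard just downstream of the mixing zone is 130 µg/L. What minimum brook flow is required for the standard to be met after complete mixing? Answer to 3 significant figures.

Set C_mix = 130: (Q·7.400 + 60.80·490.0) / (Q + 60.80) = 130
→ Q = 60.80·(490.0 − 130)/(130 − 7.400) = 178.5 L/s.

179 L/s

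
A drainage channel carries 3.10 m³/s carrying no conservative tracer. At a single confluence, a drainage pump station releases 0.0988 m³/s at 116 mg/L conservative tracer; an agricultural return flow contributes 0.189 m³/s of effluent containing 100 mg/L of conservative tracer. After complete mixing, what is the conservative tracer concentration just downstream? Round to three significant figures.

8.96 mg/L

Flow-weighted average: C = (3.100·0 + 0.09880·116.0 + 0.1890·100.0) / 3.388 = 30.36/3.388 = 8.962 mg/L.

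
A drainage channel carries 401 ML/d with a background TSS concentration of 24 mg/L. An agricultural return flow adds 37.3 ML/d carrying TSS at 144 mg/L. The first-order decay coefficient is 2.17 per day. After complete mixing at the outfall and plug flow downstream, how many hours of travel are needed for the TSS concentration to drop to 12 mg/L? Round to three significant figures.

11.6 h

Mass balance: C = (401.0·24.00 + 37.30·144.0) / 438.3 = 15000/438.3 = 34.21 mg/L.
34.21·exp(−k·t) = 12 → t = ln(34.21/12)/k = 41710 s = 11.59 h.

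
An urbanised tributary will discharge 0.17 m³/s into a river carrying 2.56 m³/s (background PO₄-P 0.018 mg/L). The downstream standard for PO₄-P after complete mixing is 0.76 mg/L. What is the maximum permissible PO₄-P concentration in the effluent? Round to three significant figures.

At the limit, (Qr·Cr + Qe·Cₑ)/(Qr + Qe) = 0.76:
Cₑ = (2.730·0.76 − 2.560·0.01800) / 0.1700 = 11.93 mg/L.

11.9 mg/L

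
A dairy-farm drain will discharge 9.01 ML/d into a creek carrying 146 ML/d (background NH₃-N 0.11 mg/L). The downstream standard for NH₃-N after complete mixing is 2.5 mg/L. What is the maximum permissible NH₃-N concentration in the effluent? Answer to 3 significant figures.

41.2 mg/L

At the limit, (Qr·Cr + Qe·Cₑ)/(Qr + Qe) = 2.5:
Cₑ = (155.0·2.5 − 146.0·0.1100) / 9.010 = 41.23 mg/L.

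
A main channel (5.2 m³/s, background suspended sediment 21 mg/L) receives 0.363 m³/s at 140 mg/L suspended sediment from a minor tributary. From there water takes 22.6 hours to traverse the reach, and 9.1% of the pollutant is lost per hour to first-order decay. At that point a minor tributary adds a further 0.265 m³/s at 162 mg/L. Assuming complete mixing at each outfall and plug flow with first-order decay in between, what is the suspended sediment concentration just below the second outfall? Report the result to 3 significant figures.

Flow-weighted average: C = (5.200·21.00 + 0.3630·140.0) / 5.563 = 160.0/5.563 = 28.77 mg/L; combined flow 5.563 m³/s.
9.1%/h lost → k = −ln(1 − 0.091) = 0.09541 h⁻¹.
Applying C = C₀e^(−kt): 28.77 × 0.1158 = 3.330 mg/L.
Second outfall: C = (5.563·3.330 + 0.2650·162.0)/5.828 = 10.54 mg/L.

10.5 mg/L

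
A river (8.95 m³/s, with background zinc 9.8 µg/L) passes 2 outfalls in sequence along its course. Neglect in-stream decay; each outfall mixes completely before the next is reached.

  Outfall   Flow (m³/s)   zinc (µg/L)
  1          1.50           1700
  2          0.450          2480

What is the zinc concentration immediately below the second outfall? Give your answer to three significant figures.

344 µg/L

After outfall 1: Q = 8.950 + 1.500 = 10.45 m³/s; C = (8.950·9.800 + 1.500·1700)/10.45 = 252.4 µg/L.
After outfall 2: Q = 10.45 + 0.4500 = 10.90 m³/s; C = (10.45·252.4 + 0.4500·2480)/10.90 = 344.4 µg/L.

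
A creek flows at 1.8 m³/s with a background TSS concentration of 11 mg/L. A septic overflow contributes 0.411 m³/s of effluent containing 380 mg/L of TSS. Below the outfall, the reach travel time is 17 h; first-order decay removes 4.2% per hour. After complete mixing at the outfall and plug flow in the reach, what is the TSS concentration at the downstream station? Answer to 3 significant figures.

Conservation of mass: C = (1.800·11.00 + 0.4110·380.0) / 2.211 = 176.0/2.211 = 79.59 mg/L.
4.2%/h lost → k = −ln(1 − 0.042) = 0.04291 h⁻¹.
After decay, C = 79.59 × e^(−kt) = 79.59 × 0.4822 = 38.38 mg/L.

38.4 mg/L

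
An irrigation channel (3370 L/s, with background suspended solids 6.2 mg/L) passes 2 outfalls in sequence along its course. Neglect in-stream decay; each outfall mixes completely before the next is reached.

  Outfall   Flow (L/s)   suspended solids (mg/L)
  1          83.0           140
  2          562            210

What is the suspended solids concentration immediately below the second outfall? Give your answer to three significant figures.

37.5 mg/L

Outfall 1: combined Q = 3453 L/s; C = (3370·6.200 + 83.00·140.0)/3453 = 9.416 mg/L.
Outfall 2: combined Q = 4015 L/s; C = (3453·9.416 + 562.0·210.0)/4015 = 37.49 mg/L.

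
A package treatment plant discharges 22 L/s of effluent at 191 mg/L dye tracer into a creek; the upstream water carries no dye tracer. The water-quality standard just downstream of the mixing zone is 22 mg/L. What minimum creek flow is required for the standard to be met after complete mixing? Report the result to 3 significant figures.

Set C_mix = 22: (Q·0 + 22.00·191.0) / (Q + 22.00) = 22
→ Q = 22.00·(191.0 − 22)/(22 − 0) = 169.0 L/s.

169 L/s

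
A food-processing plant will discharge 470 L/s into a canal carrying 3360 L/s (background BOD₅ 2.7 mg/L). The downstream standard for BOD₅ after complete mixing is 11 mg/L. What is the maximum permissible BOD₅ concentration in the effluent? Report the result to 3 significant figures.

70.3 mg/L

At the limit, (Qr·Cr + Qe·Cₑ)/(Qr + Qe) = 11:
Cₑ = (3830·11 − 3360·2.700) / 470.0 = 70.34 mg/L.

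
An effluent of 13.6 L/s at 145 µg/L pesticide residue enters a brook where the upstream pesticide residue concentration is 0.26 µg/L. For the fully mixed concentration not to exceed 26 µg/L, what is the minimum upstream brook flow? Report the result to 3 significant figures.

62.9 L/s

Set C_mix = 26: (Q·0.2600 + 13.60·145.0) / (Q + 13.60) = 26
→ Q = 13.60·(145.0 − 26)/(26 − 0.2600) = 62.87 L/s.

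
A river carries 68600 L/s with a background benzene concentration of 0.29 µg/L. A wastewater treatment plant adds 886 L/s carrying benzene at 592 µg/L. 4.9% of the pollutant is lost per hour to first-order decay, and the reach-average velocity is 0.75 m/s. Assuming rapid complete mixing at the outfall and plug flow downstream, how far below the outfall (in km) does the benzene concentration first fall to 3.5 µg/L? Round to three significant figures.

Mass balance: C = (68600·0.2900 + 886.0·592.0) / 69490 = 544400/69490 = 7.835 µg/L.
4.9%/h lost → k = −ln(1 − 0.049) = 0.05024 h⁻¹.
Set 7.835·exp(−k·t) = 3.5 → t = ln(7.835/3.5)/k = 57740 s = 16.04 h.
Distance = v·t = 0.75·57740 = 43300 m = 43.30 km.

43.3 km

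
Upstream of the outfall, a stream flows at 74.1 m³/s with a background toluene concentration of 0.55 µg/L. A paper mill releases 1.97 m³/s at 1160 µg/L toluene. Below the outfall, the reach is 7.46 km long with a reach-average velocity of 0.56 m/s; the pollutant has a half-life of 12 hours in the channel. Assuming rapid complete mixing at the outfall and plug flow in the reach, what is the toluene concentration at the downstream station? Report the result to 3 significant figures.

24.7 µg/L

Flow-weighted average: C = (74.10·0.5500 + 1.970·1160) / 76.07 = 2326/76.07 = 30.58 µg/L.
Travel time t = 7.46·1000 / 0.56 = 13320 s = 3.700 h.
Half-life 12 h → k = ln 2 / 12 = 0.05776 h⁻¹ = 1.386 d⁻¹.
Decay over the reach: 30.58·exp(−kt) = 30.58·0.8076 = 24.69 µg/L.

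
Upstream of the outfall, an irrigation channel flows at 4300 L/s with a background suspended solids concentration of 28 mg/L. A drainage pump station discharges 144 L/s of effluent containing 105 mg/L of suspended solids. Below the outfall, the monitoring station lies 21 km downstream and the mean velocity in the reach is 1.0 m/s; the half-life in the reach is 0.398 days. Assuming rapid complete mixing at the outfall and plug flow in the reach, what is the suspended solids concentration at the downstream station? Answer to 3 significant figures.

After mixing, C = (4300·28.00 + 144.0·105.0) / 4444 = 135500/4444 = 30.50 mg/L.
Travel time t = 21·1000 / 1.0 = 21000 s = 5.833 h.
Half-life 0.398 d → k = ln 2 / 0.398 = 1.742 d⁻¹.
Applying C = C₀e^(−kt): 30.50 × 0.6549 = 19.97 mg/L.

20.0 mg/L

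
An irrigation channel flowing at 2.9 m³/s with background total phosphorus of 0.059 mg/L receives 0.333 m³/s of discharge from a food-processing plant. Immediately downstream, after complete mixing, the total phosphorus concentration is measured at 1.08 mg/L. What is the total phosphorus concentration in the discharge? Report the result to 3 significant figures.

9.97 mg/L

Mass balance: 2.900·0.05900 + 0.3330·Cₑ = 3.233·1.080
→ Cₑ = (3.233·1.080 − 2.900·0.05900) / 0.3330 = 9.972 mg/L.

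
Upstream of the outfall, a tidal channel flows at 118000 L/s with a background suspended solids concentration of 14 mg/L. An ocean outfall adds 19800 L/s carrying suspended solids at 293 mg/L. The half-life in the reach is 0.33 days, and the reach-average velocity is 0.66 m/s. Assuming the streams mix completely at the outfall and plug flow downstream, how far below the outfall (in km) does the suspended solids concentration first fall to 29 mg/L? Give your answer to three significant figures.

16.9 km

Conservation of mass: C = (118000·14.00 + 19800·293.0) / 137800 = 7453000/137800 = 54.09 mg/L.
Half-life 0.33 d → k = ln 2 / 0.33 = 2.100 d⁻¹.
Set 54.09·exp(−k·t) = 29 → t = ln(54.09/29)/k = 25640 s = 7.122 h.
Distance = v·t = 0.66·25640 = 16920 m = 16.92 km.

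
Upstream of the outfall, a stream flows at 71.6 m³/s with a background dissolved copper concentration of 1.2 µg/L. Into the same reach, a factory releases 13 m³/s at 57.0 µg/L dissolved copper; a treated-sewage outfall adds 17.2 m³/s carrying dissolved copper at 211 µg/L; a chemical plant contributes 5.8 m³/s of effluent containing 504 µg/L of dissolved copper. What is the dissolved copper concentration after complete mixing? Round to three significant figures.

Flow-weighted average: C = (71.60·1.200 + 13.00·57.00 + 17.20·211.0 + 5.800·504.0) / 107.6 = 7379/107.6 = 68.58 µg/L.

68.6 µg/L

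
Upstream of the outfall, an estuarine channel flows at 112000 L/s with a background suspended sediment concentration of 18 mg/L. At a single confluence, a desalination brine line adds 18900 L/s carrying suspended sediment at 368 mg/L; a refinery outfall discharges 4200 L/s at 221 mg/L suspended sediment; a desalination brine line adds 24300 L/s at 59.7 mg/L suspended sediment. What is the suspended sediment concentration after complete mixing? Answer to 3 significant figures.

71.2 mg/L

Mass balance: C = (112000·18.00 + 18900·368.0 + 4200·221.0 + 24300·59.70) / 159400 = 11350000/159400 = 71.21 mg/L.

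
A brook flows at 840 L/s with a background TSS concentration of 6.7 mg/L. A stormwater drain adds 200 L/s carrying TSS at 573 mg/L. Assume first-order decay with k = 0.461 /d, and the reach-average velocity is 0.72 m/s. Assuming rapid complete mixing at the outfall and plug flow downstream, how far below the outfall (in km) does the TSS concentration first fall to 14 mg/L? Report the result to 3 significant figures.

285 km

Mass balance: C = (840.0·6.700 + 200.0·573.0) / 1040 = 120200/1040 = 115.6 mg/L.
Set 115.6·exp(−k·t) = 14 → t = ln(115.6/14)/k = 395700 s = 109.9 h.
Distance = v·t = 0.72·395700 = 284900 m = 284.9 km.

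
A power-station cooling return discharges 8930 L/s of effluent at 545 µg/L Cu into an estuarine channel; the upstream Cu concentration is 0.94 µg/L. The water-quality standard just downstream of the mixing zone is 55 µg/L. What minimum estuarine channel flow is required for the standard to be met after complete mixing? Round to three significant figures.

80900 L/s

Set C_mix = 55: (Q·0.9400 + 8930·545.0) / (Q + 8930) = 55
→ Q = 8930·(545.0 − 55)/(55 − 0.9400) = 80940 L/s.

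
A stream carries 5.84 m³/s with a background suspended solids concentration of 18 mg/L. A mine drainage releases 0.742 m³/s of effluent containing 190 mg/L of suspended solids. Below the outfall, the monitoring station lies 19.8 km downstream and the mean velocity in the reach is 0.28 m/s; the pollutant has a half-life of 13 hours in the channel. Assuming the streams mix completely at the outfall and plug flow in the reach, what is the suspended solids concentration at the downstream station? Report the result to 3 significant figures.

After mixing, C = (5.840·18.00 + 0.7420·190.0) / 6.582 = 246.1/6.582 = 37.39 mg/L.
Travel time t = 19.8·1000 / 0.28 = 70710 s = 19.64 h.
Half-life 13 h → k = ln 2 / 13 = 0.05332 h⁻¹ = 1.280 d⁻¹.
Decay over the reach: 37.39·exp(−kt) = 37.39·0.3509 = 13.12 mg/L.

13.1 mg/L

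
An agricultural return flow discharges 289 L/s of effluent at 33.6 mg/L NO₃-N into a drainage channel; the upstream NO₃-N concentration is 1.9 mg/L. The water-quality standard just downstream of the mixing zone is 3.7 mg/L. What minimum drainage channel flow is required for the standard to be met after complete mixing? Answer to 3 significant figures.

4800 L/s

Set C_mix = 3.7: (Q·1.900 + 289.0·33.60) / (Q + 289.0) = 3.7
→ Q = 289.0·(33.60 − 3.7)/(3.7 − 1.900) = 4801 L/s.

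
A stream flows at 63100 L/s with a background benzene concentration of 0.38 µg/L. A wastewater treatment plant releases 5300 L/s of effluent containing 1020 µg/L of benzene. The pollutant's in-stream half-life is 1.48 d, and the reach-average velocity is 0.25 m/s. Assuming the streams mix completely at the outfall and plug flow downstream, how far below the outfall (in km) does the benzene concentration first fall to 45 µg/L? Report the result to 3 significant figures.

26.2 km

Mass balance: C = (63100·0.3800 + 5300·1020) / 68400 = 5430000/68400 = 79.39 µg/L.
Half-life 1.48 d → k = ln 2 / 1.48 = 0.4683 d⁻¹.
Set 79.39·exp(−k·t) = 45 → t = ln(79.39/45)/k = 104700 s = 29.09 h.
Distance = v·t = 0.25·104700 = 26180 m = 26.18 km.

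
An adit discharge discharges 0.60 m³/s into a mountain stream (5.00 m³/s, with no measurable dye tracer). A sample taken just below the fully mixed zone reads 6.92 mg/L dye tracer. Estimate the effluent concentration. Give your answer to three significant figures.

Mass balance: 5.000·0 + 0.6000·Cₑ = 5.600·6.920
→ Cₑ = (5.600·6.920 − 5.000·0) / 0.6000 = 64.59 mg/L.

64.6 mg/L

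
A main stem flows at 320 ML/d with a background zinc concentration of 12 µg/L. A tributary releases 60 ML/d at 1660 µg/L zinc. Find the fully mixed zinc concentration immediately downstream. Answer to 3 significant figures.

272 µg/L

Flow-weighted average: C = (320.0·12.00 + 60.00·1660) / 380.0 = 103400/380.0 = 272.2 µg/L.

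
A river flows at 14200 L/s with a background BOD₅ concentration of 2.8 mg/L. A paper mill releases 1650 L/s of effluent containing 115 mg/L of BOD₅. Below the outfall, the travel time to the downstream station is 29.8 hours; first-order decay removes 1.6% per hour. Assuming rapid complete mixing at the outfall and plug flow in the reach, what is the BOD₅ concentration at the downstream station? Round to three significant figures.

Mixed concentration C = ΣQC/ΣQ = (14200·2.800 + 1650·115.0) / 15850 = 229500/15850 = 14.48 mg/L.
1.6%/h lost → k = −ln(1 − 0.016) = 0.01613 h⁻¹.
First-order decay: C = 14.48·exp(−k·t) = 14.48·0.6184 = 8.954 mg/L.

8.95 mg/L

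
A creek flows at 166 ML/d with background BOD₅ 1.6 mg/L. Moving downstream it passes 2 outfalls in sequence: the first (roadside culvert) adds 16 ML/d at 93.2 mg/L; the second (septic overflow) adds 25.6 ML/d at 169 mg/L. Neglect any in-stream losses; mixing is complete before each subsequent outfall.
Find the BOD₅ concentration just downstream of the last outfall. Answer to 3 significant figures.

29.3 mg/L

After outfall 1: Q = 166.0 + 16.00 = 182.0 ML/d; C = (166.0·1.600 + 16.00·93.20)/182.0 = 9.653 mg/L.
After outfall 2: Q = 182.0 + 25.60 = 207.6 ML/d; C = (182.0·9.653 + 25.60·169.0)/207.6 = 29.30 mg/L.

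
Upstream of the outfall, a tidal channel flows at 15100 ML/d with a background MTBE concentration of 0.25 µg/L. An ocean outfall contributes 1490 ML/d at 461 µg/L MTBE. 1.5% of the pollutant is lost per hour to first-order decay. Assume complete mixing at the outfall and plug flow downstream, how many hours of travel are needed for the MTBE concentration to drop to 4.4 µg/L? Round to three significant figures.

Conservation of mass: C = (15100·0.2500 + 1490·461.0) / 16590 = 690700/16590 = 41.63 µg/L.
1.5%/h lost → k = −ln(1 − 0.015) = 0.01511 h⁻¹.
41.63·exp(−k·t) = 4.4 → t = ln(41.63/4.4)/k = 535300 s = 148.7 h.

149 h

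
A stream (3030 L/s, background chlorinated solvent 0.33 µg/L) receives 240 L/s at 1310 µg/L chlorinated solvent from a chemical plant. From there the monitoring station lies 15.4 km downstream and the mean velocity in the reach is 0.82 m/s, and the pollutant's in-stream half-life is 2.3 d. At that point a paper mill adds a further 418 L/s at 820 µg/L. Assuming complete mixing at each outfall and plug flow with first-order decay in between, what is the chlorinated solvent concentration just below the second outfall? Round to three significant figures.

Flow-weighted average: C = (3030·0.3300 + 240.0·1310) / 3270 = 315400/3270 = 96.45 µg/L; combined flow 3270 L/s.
Travel time t = 15.4·1000 / 0.82 = 18780 s = 5.217 h.
Half-life 2.3 d → k = ln 2 / 2.3 = 0.3014 d⁻¹.
After decay, C = 96.45 × e^(−kt) = 96.45 × 0.9366 = 90.34 µg/L.
Second outfall: C = (3270·90.34 + 418.0·820.0)/3688 = 173.0 µg/L.

173 µg/L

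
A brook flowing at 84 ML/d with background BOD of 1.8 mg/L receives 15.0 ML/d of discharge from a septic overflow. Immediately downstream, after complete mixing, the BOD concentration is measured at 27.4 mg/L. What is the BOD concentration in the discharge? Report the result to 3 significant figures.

Mass balance: 84.00·1.800 + 15.00·Cₑ = 99.00·27.40
→ Cₑ = (99.00·27.40 − 84.00·1.800) / 15.00 = 170.8 mg/L.

171 mg/L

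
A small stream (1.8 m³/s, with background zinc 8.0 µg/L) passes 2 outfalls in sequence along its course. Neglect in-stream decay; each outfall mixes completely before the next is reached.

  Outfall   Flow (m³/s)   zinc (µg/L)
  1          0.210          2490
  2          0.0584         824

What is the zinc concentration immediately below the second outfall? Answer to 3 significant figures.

Below outfall 1: Q → 2.010 m³/s, C = (1.800·8.000 + 0.2100·2490)/2.010 = 267.3 µg/L.
Below outfall 2: Q → 2.068 m³/s, C = (2.010·267.3 + 0.05840·824.0)/2.068 = 283.0 µg/L.

283 µg/L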